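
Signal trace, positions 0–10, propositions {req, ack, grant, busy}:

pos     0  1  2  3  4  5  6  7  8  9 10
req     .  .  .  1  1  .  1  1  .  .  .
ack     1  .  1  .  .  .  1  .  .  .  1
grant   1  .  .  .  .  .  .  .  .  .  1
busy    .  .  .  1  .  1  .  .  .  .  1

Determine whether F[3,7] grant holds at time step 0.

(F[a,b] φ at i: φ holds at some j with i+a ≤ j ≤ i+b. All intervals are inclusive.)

Does not hold

Check grant at each j in [3,7]:
  j=3: false
  j=4: false
  j=5: false
  j=6: false
  j=7: false
No position in the window satisfies it → formula fails.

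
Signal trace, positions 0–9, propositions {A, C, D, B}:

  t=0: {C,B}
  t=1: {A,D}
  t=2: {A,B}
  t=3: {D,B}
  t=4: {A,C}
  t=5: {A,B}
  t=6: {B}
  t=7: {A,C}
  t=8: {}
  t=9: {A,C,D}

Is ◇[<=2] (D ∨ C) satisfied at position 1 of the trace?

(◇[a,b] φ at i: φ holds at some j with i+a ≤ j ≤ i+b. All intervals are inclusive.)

True

Check (D ∨ C) at each j in [1,3]:
  j=1: true
  j=2: false
  j=3: true
Found at j=1 → formula holds.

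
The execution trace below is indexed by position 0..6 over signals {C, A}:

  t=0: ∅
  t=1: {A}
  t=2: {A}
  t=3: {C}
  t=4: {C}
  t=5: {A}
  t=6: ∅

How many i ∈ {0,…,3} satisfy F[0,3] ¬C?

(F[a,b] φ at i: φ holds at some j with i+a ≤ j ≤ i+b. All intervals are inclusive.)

4

Evaluate at each i in [0,3]:
  i=0: ✓ (witness j=0)
  i=1: ✓ (witness j=1)
  i=2: ✓ (witness j=2)
  i=3: ✓ (witness j=5)
Positions where it holds: {0, 1, 2, 3} → 4.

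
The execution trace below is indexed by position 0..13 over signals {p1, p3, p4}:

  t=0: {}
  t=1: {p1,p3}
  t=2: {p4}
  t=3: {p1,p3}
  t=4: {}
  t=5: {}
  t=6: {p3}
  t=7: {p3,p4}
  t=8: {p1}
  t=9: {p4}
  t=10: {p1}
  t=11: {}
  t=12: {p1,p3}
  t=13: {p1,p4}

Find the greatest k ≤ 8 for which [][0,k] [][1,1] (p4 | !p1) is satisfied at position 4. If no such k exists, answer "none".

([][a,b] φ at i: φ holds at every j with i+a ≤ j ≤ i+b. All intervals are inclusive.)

[][1,1] (p4 | !p1) must hold from j=4 onward; find where it first fails.
  j=4: holds
  j=5: holds
  j=6: holds
  j=7: fails
Holds on [4,6], so largest k = 2.

2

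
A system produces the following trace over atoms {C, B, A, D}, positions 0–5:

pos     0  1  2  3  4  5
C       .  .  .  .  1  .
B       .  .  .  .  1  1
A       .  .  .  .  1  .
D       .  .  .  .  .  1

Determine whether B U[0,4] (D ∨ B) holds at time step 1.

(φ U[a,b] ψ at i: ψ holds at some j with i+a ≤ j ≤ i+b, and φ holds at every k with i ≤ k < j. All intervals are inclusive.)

Does not hold

Need some j in [1,5] with (D ∨ B), and B at every k in [1,j-1].
  j=1: (D ∨ B) false.
  j=2: (D ∨ B) false.
  j=3: (D ∨ B) false.
  j=4: (D ∨ B) holds, but B fails at k=1 → not this j.
  j=5: (D ∨ B) holds, but B fails at k=1 → not this j.
No j in the window works → until fails.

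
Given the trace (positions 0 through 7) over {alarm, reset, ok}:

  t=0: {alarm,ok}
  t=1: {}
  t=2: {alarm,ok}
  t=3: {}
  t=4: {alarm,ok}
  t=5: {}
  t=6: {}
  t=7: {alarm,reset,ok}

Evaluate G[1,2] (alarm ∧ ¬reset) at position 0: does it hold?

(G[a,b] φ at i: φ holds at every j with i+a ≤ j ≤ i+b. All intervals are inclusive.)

Check (alarm ∧ ¬reset) at every j in [1,2]:
  j=1: false
  j=2: true
Fails at j=1 → formula fails.

False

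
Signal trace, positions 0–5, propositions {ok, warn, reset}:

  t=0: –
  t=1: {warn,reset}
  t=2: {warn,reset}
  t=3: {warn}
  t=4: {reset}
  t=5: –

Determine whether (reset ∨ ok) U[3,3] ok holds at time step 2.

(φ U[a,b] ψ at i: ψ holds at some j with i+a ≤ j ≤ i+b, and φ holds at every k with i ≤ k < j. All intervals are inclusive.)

False

Need some j in [5,5] with ok, and (reset ∨ ok) at every k in [2,j-1].
  j=5: ok false.
No j in the window works → until fails.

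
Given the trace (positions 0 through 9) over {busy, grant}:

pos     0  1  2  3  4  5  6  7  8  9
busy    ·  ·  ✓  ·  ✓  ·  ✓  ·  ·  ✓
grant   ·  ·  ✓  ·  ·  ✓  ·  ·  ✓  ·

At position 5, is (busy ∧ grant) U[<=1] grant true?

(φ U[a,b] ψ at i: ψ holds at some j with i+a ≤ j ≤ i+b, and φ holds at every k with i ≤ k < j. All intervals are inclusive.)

Need some j in [5,6] with grant, and (busy ∧ grant) at every k in [5,j-1].
  j=5: grant holds; no prefix to check → satisfied.

True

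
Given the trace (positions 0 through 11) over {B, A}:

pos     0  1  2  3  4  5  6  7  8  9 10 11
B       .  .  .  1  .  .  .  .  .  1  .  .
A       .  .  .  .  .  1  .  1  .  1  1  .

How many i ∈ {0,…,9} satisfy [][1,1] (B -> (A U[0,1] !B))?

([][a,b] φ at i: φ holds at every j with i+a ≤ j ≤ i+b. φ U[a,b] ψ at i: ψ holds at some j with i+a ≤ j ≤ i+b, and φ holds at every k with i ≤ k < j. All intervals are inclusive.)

Evaluate at each i in [0,9]:
  i=0: ✓ (all of [1,1])
  i=1: ✓ (all of [2,2])
  i=2: ✗ (fails at j=3)
  i=3: ✓ (all of [4,4])
  i=4: ✓ (all of [5,5])
  i=5: ✓ (all of [6,6])
  i=6: ✓ (all of [7,7])
  i=7: ✓ (all of [8,8])
  i=8: ✓ (all of [9,9])
  i=9: ✓ (all of [10,10])
Positions where it holds: {0, 1, 3, 4, 5, 6, 7, 8, 9} → 9.

9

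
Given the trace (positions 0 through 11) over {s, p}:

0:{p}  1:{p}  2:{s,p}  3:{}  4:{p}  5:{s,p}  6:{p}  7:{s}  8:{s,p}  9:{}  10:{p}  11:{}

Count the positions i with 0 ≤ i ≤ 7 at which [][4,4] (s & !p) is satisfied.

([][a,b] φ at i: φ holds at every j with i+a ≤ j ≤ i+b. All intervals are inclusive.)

1

Evaluate at each i in [0,7]:
  i=0: ✗ (fails at j=4)
  i=1: ✗ (fails at j=5)
  i=2: ✗ (fails at j=6)
  i=3: ✓ (all of [7,7])
  i=4: ✗ (fails at j=8)
  i=5: ✗ (fails at j=9)
  i=6: ✗ (fails at j=10)
  i=7: ✗ (fails at j=11)
Positions where it holds: {3} → 1.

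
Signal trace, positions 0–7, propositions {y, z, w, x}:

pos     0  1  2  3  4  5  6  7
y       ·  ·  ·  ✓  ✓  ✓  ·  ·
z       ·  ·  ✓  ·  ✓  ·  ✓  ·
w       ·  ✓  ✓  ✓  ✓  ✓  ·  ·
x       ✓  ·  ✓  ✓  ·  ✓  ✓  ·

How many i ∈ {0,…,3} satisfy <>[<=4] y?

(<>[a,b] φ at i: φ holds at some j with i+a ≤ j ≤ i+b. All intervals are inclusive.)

Evaluate at each i in [0,3]:
  i=0: ✓ (witness j=3)
  i=1: ✓ (witness j=3)
  i=2: ✓ (witness j=3)
  i=3: ✓ (witness j=3)
Positions where it holds: {0, 1, 2, 3} → 4.

4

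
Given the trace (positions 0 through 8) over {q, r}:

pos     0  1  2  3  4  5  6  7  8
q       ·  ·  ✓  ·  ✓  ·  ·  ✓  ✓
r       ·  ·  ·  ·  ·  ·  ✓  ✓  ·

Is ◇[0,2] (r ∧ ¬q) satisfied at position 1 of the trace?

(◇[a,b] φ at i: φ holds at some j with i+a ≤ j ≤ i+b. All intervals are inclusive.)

Check (r ∧ ¬q) at each j in [1,3]:
  j=1: false
  j=2: false
  j=3: false
No position in the window satisfies it → formula fails.

False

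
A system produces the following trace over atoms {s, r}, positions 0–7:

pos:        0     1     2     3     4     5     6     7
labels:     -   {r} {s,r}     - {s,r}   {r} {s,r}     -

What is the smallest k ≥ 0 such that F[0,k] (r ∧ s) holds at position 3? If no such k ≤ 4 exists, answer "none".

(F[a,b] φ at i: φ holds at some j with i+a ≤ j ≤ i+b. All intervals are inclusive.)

Scan j = 3,4,… for (r ∧ s):
  j=3: fails
  j=4: holds
First hit at j=4, so smallest k = 4-3 = 1.

1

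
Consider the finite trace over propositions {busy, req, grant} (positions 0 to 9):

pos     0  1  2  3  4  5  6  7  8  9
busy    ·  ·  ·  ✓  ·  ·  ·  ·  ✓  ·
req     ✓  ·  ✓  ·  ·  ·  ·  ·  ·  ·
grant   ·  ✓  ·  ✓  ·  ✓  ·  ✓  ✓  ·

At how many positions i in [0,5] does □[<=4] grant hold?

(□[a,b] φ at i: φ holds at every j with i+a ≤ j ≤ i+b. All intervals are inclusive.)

0

Evaluate at each i in [0,5]:
  i=0: ✗ (fails at j=0)
  i=1: ✗ (fails at j=2)
  i=2: ✗ (fails at j=2)
  i=3: ✗ (fails at j=4)
  i=4: ✗ (fails at j=4)
  i=5: ✗ (fails at j=6)
Positions where it holds: {} → 0.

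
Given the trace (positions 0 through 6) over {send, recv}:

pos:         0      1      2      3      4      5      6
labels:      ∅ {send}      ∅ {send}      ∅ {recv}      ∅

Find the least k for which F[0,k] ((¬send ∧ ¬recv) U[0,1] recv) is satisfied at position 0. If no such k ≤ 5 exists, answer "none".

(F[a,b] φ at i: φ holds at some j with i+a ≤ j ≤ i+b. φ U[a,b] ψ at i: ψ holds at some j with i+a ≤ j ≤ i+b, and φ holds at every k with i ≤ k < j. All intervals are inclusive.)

4

Scan j = 0,1,… for ((¬send ∧ ¬recv) U[0,1] recv):
  j=0: fails
  j=1: fails
  j=2: fails
  j=3: fails
  j=4: holds
First hit at j=4, so smallest k = 4-0 = 4.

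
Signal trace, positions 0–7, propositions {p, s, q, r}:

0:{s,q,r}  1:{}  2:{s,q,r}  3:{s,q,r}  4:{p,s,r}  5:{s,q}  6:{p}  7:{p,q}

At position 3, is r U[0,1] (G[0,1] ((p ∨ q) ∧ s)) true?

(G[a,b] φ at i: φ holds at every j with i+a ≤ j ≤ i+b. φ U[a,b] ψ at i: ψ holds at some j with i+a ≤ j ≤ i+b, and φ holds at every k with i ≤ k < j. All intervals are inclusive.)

True

Need some j in [3,4] with G[0,1] ((p ∨ q) ∧ s), and r at every k in [3,j-1].
  j=3: G[0,1] ((p ∨ q) ∧ s) holds; no prefix to check → satisfied.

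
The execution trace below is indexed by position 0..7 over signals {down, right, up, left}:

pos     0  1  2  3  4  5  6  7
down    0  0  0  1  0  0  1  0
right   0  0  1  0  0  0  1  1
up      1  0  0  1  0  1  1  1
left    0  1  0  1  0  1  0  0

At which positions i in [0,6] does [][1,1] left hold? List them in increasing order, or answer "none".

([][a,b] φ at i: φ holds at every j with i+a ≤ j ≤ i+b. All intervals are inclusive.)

Evaluate at each i in [0,6]:
  i=0: ✓ (all of [1,1])
  i=1: ✗ (fails at j=2)
  i=2: ✓ (all of [3,3])
  i=3: ✗ (fails at j=4)
  i=4: ✓ (all of [5,5])
  i=5: ✗ (fails at j=6)
  i=6: ✗ (fails at j=7)

0, 2, 4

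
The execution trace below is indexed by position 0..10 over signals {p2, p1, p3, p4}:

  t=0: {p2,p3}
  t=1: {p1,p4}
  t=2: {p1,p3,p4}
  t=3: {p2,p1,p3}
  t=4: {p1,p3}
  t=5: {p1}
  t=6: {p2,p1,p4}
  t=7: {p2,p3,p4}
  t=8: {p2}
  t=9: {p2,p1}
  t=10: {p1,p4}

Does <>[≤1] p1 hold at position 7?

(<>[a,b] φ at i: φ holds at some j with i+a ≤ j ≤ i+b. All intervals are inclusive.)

Check p1 at each j in [7,8]:
  j=7: false
  j=8: false
No position in the window satisfies it → formula fails.

Does not hold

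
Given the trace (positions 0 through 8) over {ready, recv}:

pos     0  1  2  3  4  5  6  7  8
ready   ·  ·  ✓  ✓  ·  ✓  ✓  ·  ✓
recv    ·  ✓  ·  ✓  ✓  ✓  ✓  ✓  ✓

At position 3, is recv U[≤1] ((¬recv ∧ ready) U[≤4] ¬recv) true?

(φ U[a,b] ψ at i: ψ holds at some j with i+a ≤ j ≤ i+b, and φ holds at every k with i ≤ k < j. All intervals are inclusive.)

Need some j in [3,4] with ((¬recv ∧ ready) U[≤4] ¬recv), and recv at every k in [3,j-1].
  j=3: ((¬recv ∧ ready) U[≤4] ¬recv) — fails.
  j=4: ((¬recv ∧ ready) U[≤4] ¬recv) — fails.
No j in the window works → until fails.

No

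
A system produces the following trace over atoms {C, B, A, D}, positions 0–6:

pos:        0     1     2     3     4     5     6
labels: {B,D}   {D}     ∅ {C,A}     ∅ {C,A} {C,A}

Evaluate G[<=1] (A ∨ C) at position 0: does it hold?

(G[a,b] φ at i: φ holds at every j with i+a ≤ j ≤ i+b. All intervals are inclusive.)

Check (A ∨ C) at every j in [0,1]:
  j=0: false
  j=1: false
Fails at j=0 → formula fails.

False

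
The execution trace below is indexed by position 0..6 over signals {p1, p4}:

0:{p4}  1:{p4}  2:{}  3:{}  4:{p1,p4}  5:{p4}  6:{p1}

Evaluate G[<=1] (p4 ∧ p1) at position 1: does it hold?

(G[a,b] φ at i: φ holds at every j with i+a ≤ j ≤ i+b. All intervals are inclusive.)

Does not hold

Check (p4 ∧ p1) at every j in [1,2]:
  j=1: false
  j=2: false
Fails at j=1 → formula fails.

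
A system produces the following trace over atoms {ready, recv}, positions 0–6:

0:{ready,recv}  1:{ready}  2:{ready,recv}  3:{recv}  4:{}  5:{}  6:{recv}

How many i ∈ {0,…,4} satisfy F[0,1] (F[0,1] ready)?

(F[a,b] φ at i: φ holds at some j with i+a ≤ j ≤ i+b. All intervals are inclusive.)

Evaluate at each i in [0,4]:
  i=0: ✓ (witness j=0)
  i=1: ✓ (witness j=1)
  i=2: ✓ (witness j=2)
  i=3: ✗ (none in [3,4])
  i=4: ✗ (none in [4,5])
Positions where it holds: {0, 1, 2} → 3.

3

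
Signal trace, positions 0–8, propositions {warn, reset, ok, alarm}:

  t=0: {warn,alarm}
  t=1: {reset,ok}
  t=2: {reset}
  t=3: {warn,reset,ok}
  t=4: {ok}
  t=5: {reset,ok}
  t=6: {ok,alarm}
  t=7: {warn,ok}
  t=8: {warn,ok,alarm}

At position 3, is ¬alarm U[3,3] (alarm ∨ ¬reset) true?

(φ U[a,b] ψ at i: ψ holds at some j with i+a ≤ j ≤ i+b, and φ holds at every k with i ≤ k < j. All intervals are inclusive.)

Holds

Need some j in [6,6] with (alarm ∨ ¬reset), and ¬alarm at every k in [3,j-1].
  j=6: (alarm ∨ ¬reset) holds; ¬alarm holds at every k in [3,5] → satisfied.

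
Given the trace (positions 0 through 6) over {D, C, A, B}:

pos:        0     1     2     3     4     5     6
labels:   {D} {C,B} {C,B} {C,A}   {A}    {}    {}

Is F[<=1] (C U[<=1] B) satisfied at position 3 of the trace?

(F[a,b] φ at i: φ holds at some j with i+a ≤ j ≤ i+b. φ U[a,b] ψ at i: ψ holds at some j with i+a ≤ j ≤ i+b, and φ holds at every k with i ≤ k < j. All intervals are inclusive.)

Does not hold

Check (C U[<=1] B) at each j in [3,4]:
  j=3: fails
  j=4: fails
No position in the window satisfies it → formula fails.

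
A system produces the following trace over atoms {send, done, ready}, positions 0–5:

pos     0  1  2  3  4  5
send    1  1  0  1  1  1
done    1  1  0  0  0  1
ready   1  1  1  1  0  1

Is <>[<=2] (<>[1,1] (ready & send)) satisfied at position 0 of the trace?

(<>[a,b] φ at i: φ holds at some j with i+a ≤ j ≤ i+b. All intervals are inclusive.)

Yes

Check <>[1,1] (ready & send) at each j in [0,2]:
  j=0: holds (witness at 1)
  j=1: fails (none in [2,2])
  j=2: holds (witness at 3)
Found at j=0 → formula holds.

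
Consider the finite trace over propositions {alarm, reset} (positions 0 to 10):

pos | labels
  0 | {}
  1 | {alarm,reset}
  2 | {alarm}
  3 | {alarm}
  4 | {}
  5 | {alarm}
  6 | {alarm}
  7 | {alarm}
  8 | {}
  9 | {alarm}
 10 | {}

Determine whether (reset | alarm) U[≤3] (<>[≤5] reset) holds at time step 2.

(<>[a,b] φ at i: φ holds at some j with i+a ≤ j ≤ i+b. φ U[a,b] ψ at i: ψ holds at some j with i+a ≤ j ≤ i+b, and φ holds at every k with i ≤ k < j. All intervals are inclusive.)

No

Need some j in [2,5] with <>[≤5] reset, and (reset | alarm) at every k in [2,j-1].
  j=2: <>[≤5] reset — fails (none in [2,7]).
  j=3: <>[≤5] reset — fails (none in [3,8]).
  j=4: <>[≤5] reset — fails (none in [4,9]).
  j=5: <>[≤5] reset — fails (none in [5,10]).
No j in the window works → until fails.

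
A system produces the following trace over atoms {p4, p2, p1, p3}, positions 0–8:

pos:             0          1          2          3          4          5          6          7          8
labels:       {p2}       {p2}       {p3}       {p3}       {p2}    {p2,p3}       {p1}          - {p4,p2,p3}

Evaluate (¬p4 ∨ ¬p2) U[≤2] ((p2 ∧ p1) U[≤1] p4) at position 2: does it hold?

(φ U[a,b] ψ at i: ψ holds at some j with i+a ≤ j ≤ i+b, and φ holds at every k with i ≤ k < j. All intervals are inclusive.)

Need some j in [2,4] with ((p2 ∧ p1) U[≤1] p4), and (¬p4 ∨ ¬p2) at every k in [2,j-1].
  j=2: ((p2 ∧ p1) U[≤1] p4) — fails.
  j=3: ((p2 ∧ p1) U[≤1] p4) — fails.
  j=4: ((p2 ∧ p1) U[≤1] p4) — fails.
No j in the window works → until fails.

Does not hold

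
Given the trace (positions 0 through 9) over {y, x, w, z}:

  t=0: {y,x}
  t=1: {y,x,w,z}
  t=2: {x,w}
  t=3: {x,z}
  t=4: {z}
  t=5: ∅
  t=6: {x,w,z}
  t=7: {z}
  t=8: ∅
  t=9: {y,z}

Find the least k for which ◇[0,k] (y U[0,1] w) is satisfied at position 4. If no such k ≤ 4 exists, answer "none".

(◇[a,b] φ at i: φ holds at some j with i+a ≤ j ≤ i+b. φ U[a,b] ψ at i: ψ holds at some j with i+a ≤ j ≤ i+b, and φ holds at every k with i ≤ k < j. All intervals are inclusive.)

2

Scan j = 4,5,… for (y U[0,1] w):
  j=4: fails
  j=5: fails
  j=6: holds
First hit at j=6, so smallest k = 6-4 = 2.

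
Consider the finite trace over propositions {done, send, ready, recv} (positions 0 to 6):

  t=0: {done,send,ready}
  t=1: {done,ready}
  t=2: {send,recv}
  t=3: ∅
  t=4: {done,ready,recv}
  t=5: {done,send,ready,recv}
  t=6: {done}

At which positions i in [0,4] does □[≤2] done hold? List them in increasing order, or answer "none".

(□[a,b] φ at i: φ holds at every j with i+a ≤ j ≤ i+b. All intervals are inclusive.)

Evaluate at each i in [0,4]:
  i=0: ✗ (fails at j=2)
  i=1: ✗ (fails at j=2)
  i=2: ✗ (fails at j=2)
  i=3: ✗ (fails at j=3)
  i=4: ✓ (all of [4,6])

4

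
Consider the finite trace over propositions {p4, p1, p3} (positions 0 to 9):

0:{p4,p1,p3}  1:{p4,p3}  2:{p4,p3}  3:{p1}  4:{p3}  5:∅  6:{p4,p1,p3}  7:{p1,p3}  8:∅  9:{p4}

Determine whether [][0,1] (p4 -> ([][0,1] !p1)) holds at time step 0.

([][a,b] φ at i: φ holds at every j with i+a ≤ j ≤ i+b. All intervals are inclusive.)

Check (p4 -> ([][0,1] !p1)) at every j in [0,1]:
  j=0: antecedent true; consequent fails at 0 → ✗
  j=1: antecedent true; consequent holds on [1,2] → ✓
Fails at j=0 → formula fails.

No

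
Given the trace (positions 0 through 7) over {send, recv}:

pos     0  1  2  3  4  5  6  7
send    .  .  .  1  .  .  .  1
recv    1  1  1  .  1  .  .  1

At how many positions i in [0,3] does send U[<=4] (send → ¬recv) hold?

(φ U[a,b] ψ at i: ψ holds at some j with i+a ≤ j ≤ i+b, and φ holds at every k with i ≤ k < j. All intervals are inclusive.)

Evaluate at each i in [0,3]:
  i=0: ✓ (rhs at j=0)
  i=1: ✓ (rhs at j=1)
  i=2: ✓ (rhs at j=2)
  i=3: ✓ (rhs at j=3)
Positions where it holds: {0, 1, 2, 3} → 4.

4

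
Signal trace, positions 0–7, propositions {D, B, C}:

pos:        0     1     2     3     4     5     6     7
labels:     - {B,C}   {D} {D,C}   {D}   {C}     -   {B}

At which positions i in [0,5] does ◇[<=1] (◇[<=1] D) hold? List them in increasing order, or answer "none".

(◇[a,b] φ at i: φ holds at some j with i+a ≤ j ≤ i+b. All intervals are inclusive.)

Evaluate at each i in [0,5]:
  i=0: ✓ (witness j=1)
  i=1: ✓ (witness j=1)
  i=2: ✓ (witness j=2)
  i=3: ✓ (witness j=3)
  i=4: ✓ (witness j=4)
  i=5: ✗ (none in [5,6])

0, 1, 2, 3, 4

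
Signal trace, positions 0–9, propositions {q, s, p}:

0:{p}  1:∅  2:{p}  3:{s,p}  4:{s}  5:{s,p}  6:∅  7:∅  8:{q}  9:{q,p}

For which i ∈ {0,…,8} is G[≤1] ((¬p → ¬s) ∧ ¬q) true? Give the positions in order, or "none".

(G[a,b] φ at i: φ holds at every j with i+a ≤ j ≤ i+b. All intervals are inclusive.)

0, 1, 2, 5, 6

Evaluate at each i in [0,8]:
  i=0: ✓ (all of [0,1])
  i=1: ✓ (all of [1,2])
  i=2: ✓ (all of [2,3])
  i=3: ✗ (fails at j=4)
  i=4: ✗ (fails at j=4)
  i=5: ✓ (all of [5,6])
  i=6: ✓ (all of [6,7])
  i=7: ✗ (fails at j=8)
  i=8: ✗ (fails at j=8)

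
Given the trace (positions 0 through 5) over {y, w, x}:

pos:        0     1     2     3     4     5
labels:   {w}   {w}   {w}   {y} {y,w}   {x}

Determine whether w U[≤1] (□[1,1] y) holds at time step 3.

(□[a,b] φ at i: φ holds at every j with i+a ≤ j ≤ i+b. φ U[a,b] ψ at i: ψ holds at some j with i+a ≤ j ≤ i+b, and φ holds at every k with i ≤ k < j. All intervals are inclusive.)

Holds

Need some j in [3,4] with □[1,1] y, and w at every k in [3,j-1].
  j=3: □[1,1] y holds; no prefix to check → satisfied.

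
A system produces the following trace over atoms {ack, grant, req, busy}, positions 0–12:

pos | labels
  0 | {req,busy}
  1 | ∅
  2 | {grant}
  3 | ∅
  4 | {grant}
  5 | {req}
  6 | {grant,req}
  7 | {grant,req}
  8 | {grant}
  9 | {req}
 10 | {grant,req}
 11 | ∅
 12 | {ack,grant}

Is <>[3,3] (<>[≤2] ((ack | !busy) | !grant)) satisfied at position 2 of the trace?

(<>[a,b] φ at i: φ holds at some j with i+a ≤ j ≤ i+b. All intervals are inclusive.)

Check <>[≤2] ((ack | !busy) | !grant) at each j in [5,5]:
  j=5: holds (witness at 5)
Found at j=5 → formula holds.

Yes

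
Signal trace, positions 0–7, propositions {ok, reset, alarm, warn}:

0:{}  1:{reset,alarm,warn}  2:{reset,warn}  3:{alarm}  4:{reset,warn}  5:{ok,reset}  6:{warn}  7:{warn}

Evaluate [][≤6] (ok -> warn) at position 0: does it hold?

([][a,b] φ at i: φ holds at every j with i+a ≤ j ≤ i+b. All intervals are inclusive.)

Does not hold

Check (ok -> warn) at every j in [0,6]:
  j=0: antecedent false → ✓
  j=1: antecedent false → ✓
  j=2: antecedent false → ✓
  j=3: antecedent false → ✓
  j=4: antecedent false → ✓
  j=5: antecedent true; consequent false → ✗
  j=6: antecedent false → ✓
Fails at j=5 → formula fails.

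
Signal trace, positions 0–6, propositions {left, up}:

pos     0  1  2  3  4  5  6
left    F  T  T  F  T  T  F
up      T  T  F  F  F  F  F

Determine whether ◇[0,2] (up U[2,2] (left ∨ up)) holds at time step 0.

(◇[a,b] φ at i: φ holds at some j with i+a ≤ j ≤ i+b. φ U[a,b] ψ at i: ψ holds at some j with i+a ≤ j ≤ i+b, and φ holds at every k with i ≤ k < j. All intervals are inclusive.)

Check (up U[2,2] (left ∨ up)) at each j in [0,2]:
  j=0: holds
  j=1: fails
  j=2: fails
Found at j=0 → formula holds.

Holds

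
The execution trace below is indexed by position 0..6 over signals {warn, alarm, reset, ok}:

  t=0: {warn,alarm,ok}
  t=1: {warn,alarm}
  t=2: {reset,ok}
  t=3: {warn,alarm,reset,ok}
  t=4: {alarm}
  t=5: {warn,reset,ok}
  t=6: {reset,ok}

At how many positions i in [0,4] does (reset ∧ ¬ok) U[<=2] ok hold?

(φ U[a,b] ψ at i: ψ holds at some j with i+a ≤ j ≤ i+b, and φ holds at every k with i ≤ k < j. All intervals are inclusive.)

Evaluate at each i in [0,4]:
  i=0: ✓ (rhs at j=0)
  i=1: ✗ (lhs fails at k=1 before rhs at j=2)
  i=2: ✓ (rhs at j=2)
  i=3: ✓ (rhs at j=3)
  i=4: ✗ (lhs fails at k=4 before rhs at j=5)
Positions where it holds: {0, 2, 3} → 3.

3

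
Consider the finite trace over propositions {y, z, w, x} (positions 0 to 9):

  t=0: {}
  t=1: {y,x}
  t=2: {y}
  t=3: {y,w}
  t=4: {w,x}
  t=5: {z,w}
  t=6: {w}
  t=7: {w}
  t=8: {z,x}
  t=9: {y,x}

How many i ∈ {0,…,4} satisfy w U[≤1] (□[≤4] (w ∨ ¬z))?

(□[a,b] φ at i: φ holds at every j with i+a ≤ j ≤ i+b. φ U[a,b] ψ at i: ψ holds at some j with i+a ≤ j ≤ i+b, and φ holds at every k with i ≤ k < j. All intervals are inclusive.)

Evaluate at each i in [0,4]:
  i=0: ✓ (rhs at j=0)
  i=1: ✓ (rhs at j=1)
  i=2: ✓ (rhs at j=2)
  i=3: ✓ (rhs at j=3)
  i=4: ✗ (no rhs in [4,5])
Positions where it holds: {0, 1, 2, 3} → 4.

4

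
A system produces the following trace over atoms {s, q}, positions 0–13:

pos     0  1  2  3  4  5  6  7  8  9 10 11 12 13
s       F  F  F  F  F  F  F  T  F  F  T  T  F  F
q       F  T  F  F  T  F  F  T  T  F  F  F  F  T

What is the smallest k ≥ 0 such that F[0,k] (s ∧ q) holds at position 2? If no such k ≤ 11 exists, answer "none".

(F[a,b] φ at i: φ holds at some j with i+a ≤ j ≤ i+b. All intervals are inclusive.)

Scan j = 2,3,… for (s ∧ q):
  j=2: fails
  j=3: fails
  j=4: fails
  j=5: fails
  j=6: fails
  j=7: holds
First hit at j=7, so smallest k = 7-2 = 5.

5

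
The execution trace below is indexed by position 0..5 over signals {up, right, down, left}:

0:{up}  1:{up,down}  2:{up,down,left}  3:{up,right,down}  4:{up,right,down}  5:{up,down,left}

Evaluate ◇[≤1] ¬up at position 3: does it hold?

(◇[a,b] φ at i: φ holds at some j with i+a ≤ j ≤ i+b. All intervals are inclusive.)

Does not hold

Check ¬up at each j in [3,4]:
  j=3: false
  j=4: false
No position in the window satisfies it → formula fails.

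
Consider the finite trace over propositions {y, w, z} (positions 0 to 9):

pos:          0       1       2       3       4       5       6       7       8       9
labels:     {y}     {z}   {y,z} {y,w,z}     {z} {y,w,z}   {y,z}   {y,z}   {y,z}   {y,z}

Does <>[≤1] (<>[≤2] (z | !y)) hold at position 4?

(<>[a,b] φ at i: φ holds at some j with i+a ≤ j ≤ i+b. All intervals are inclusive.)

True

Check <>[≤2] (z | !y) at each j in [4,5]:
  j=4: holds (witness at 4)
  j=5: holds (witness at 5)
Found at j=4 → formula holds.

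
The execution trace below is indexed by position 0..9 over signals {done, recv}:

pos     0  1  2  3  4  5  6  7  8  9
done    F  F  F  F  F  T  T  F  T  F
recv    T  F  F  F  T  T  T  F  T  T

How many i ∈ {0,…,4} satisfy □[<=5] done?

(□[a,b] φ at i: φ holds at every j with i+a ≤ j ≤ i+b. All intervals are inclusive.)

Evaluate at each i in [0,4]:
  i=0: ✗ (fails at j=0)
  i=1: ✗ (fails at j=1)
  i=2: ✗ (fails at j=2)
  i=3: ✗ (fails at j=3)
  i=4: ✗ (fails at j=4)
Positions where it holds: {} → 0.

0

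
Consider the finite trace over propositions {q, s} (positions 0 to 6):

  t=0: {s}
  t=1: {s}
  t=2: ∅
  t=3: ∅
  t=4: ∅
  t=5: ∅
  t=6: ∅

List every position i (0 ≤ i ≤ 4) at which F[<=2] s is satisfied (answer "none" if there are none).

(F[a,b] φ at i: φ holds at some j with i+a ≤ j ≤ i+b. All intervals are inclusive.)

Evaluate at each i in [0,4]:
  i=0: ✓ (witness j=0)
  i=1: ✓ (witness j=1)
  i=2: ✗ (none in [2,4])
  i=3: ✗ (none in [3,5])
  i=4: ✗ (none in [4,6])

0, 1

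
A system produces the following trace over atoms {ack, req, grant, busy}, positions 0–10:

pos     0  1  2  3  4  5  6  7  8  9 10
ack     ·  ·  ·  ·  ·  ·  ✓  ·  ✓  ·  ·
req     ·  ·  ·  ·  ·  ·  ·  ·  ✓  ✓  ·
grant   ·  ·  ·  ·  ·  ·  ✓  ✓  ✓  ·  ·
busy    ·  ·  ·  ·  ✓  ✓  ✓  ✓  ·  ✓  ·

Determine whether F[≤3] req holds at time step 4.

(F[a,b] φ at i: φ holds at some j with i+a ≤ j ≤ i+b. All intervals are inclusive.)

Check req at each j in [4,7]:
  j=4: false
  j=5: false
  j=6: false
  j=7: false
No position in the window satisfies it → formula fails.

False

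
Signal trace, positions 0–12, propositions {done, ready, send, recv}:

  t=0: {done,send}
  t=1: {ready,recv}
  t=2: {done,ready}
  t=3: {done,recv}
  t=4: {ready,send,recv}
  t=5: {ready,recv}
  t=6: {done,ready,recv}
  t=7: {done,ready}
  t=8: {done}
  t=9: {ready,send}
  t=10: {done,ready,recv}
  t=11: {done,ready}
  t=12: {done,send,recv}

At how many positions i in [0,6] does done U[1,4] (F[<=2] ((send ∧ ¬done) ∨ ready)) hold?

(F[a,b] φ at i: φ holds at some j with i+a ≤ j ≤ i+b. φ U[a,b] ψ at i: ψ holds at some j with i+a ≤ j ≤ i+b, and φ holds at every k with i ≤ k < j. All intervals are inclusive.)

Evaluate at each i in [0,6]:
  i=0: ✓ (rhs at j=1; lhs holds on [0,0])
  i=1: ✗ (lhs fails at k=1 before rhs at j=2)
  i=2: ✓ (rhs at j=3; lhs holds on [2,2])
  i=3: ✓ (rhs at j=4; lhs holds on [3,3])
  i=4: ✗ (lhs fails at k=4 before rhs at j=5)
  i=5: ✗ (lhs fails at k=5 before rhs at j=6)
  i=6: ✓ (rhs at j=7; lhs holds on [6,6])
Positions where it holds: {0, 2, 3, 6} → 4.

4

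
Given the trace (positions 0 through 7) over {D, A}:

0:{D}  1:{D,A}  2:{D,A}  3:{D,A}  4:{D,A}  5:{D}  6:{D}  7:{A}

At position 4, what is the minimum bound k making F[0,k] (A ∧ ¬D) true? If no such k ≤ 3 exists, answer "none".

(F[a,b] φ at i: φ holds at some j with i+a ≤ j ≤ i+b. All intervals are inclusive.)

3

Scan j = 4,5,… for (A ∧ ¬D):
  j=4: fails
  j=5: fails
  j=6: fails
  j=7: holds
First hit at j=7, so smallest k = 7-4 = 3.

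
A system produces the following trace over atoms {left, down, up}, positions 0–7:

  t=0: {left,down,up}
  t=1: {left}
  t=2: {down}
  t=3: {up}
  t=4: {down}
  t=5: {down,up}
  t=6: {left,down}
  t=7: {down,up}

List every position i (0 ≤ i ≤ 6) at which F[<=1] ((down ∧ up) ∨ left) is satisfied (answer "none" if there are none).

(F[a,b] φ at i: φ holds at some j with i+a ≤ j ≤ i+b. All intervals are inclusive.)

Evaluate at each i in [0,6]:
  i=0: ✓ (witness j=0)
  i=1: ✓ (witness j=1)
  i=2: ✗ (none in [2,3])
  i=3: ✗ (none in [3,4])
  i=4: ✓ (witness j=5)
  i=5: ✓ (witness j=5)
  i=6: ✓ (witness j=6)

0, 1, 4, 5, 6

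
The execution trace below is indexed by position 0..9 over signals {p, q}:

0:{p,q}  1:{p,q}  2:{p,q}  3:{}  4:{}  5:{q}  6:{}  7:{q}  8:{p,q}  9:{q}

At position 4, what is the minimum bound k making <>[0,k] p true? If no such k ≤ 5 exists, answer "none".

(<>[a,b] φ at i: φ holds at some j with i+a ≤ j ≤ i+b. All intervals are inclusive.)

Scan j = 4,5,… for p:
  j=4: fails
  j=5: fails
  j=6: fails
  j=7: fails
  j=8: holds
First hit at j=8, so smallest k = 8-4 = 4.

4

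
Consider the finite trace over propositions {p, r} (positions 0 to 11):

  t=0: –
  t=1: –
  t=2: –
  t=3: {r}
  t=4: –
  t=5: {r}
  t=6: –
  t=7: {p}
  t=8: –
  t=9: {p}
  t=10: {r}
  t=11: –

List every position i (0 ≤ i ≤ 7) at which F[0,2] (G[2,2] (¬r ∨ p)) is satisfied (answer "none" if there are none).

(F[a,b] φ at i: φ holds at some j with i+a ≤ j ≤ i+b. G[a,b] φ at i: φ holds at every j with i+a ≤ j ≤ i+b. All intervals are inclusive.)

0, 1, 2, 3, 4, 5, 6, 7

Evaluate at each i in [0,7]:
  i=0: ✓ (witness j=0)
  i=1: ✓ (witness j=2)
  i=2: ✓ (witness j=2)
  i=3: ✓ (witness j=4)
  i=4: ✓ (witness j=4)
  i=5: ✓ (witness j=5)
  i=6: ✓ (witness j=6)
  i=7: ✓ (witness j=7)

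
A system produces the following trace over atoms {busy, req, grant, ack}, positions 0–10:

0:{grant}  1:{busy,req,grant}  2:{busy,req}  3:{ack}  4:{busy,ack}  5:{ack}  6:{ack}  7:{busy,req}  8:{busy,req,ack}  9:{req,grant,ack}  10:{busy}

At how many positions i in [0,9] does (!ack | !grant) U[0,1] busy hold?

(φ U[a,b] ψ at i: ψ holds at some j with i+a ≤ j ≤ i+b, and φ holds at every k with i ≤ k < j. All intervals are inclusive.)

8

Evaluate at each i in [0,9]:
  i=0: ✓ (rhs at j=1; lhs holds on [0,0])
  i=1: ✓ (rhs at j=1)
  i=2: ✓ (rhs at j=2)
  i=3: ✓ (rhs at j=4; lhs holds on [3,3])
  i=4: ✓ (rhs at j=4)
  i=5: ✗ (no rhs in [5,6])
  i=6: ✓ (rhs at j=7; lhs holds on [6,6])
  i=7: ✓ (rhs at j=7)
  i=8: ✓ (rhs at j=8)
  i=9: ✗ (lhs fails at k=9 before rhs at j=10)
Positions where it holds: {0, 1, 2, 3, 4, 6, 7, 8} → 8.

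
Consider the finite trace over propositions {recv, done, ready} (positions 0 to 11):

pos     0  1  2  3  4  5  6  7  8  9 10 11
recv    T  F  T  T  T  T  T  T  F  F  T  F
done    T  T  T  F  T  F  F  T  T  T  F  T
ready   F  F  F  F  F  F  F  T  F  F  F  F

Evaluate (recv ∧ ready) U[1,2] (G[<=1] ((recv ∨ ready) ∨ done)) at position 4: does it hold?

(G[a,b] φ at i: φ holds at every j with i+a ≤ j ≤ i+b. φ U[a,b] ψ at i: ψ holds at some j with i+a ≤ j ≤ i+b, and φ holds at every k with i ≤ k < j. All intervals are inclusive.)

Need some j in [5,6] with G[<=1] ((recv ∨ ready) ∨ done), and (recv ∧ ready) at every k in [4,j-1].
  j=5: G[<=1] ((recv ∨ ready) ∨ done) holds, but (recv ∧ ready) fails at k=4 → not this j.
  j=6: G[<=1] ((recv ∨ ready) ∨ done) holds, but (recv ∧ ready) fails at k=4 → not this j.
No j in the window works → until fails.

Does not hold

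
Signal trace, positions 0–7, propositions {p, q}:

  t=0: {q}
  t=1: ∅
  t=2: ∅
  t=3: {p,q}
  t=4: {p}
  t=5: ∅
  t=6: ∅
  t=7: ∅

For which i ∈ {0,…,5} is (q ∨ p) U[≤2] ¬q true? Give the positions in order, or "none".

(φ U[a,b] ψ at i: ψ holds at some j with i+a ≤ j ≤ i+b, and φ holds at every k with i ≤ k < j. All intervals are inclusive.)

Evaluate at each i in [0,5]:
  i=0: ✓ (rhs at j=1; lhs holds on [0,0])
  i=1: ✓ (rhs at j=1)
  i=2: ✓ (rhs at j=2)
  i=3: ✓ (rhs at j=4; lhs holds on [3,3])
  i=4: ✓ (rhs at j=4)
  i=5: ✓ (rhs at j=5)

0, 1, 2, 3, 4, 5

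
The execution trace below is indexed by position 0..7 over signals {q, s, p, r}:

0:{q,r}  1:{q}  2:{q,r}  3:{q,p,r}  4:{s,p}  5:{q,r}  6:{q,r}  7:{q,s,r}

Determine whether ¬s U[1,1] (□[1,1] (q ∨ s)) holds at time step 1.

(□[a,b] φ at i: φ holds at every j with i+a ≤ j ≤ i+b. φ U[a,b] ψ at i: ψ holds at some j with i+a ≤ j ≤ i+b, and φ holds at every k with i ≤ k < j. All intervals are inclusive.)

Need some j in [2,2] with □[1,1] (q ∨ s), and ¬s at every k in [1,j-1].
  j=2: □[1,1] (q ∨ s) holds; ¬s holds at every k in [1,1] → satisfied.

True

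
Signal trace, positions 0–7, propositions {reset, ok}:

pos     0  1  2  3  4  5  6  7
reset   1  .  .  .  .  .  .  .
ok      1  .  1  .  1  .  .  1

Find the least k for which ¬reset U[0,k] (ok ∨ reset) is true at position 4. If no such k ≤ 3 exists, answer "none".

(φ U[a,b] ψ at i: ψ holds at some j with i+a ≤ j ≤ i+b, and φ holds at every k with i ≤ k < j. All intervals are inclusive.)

Need earliest j ≥ 4 with (ok ∨ reset), and ¬reset at every k in [4,j-1].
  j=4: rhs holds (empty prefix). k = 0.

0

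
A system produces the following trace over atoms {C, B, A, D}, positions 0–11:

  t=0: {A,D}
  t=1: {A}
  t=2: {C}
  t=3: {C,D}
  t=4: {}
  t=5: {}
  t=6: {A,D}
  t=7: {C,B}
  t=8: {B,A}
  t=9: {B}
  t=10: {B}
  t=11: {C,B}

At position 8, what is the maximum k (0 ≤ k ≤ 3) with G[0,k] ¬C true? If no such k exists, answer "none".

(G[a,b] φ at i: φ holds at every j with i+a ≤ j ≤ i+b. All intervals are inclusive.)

2

¬C must hold from j=8 onward; find where it first fails.
  j=8: holds
  j=9: holds
  j=10: holds
  j=11: fails
Holds on [8,10], so largest k = 2.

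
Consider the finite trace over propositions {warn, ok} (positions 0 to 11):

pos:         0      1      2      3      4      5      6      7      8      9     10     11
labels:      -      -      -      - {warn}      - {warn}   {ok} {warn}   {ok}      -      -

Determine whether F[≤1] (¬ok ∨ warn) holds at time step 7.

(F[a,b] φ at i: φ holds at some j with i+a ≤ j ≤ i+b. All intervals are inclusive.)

Check (¬ok ∨ warn) at each j in [7,8]:
  j=7: false
  j=8: true
Found at j=8 → formula holds.

Yes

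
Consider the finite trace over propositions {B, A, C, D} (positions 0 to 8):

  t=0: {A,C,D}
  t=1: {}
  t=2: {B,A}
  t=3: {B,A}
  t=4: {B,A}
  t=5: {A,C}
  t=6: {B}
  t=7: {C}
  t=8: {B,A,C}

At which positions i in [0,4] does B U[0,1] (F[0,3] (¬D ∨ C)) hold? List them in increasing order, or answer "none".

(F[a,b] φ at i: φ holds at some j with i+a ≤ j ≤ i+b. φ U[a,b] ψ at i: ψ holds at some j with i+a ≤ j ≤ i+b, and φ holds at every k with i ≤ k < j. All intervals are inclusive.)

0, 1, 2, 3, 4

Evaluate at each i in [0,4]:
  i=0: ✓ (rhs at j=0)
  i=1: ✓ (rhs at j=1)
  i=2: ✓ (rhs at j=2)
  i=3: ✓ (rhs at j=3)
  i=4: ✓ (rhs at j=4)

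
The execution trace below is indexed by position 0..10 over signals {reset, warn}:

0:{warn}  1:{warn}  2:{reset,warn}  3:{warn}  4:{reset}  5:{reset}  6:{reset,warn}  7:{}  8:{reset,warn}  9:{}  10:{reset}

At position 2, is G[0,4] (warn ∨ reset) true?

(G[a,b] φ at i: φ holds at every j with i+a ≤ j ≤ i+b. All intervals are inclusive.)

Check (warn ∨ reset) at every j in [2,6]:
  j=2: true
  j=3: true
  j=4: true
  j=5: true
  j=6: true
All positions satisfy it → formula holds.

Yes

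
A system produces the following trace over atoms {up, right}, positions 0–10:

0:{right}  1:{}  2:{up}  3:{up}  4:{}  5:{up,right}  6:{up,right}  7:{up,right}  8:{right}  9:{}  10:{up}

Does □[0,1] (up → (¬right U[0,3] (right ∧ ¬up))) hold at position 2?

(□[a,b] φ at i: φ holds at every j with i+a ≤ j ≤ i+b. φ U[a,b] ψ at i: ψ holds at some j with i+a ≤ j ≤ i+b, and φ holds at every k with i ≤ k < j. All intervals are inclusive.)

Check (up → (¬right U[0,3] (right ∧ ¬up))) at every j in [2,3]:
  j=2: antecedent true; consequent fails → ✗
  j=3: antecedent true; consequent fails → ✗
Fails at j=2 → formula fails.

False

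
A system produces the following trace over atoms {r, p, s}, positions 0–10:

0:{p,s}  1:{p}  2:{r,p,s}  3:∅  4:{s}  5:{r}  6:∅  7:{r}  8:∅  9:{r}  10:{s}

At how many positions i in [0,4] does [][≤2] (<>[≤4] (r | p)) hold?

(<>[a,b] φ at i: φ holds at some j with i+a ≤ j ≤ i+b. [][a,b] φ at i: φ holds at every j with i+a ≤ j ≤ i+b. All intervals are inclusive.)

Evaluate at each i in [0,4]:
  i=0: ✓ (all of [0,2])
  i=1: ✓ (all of [1,3])
  i=2: ✓ (all of [2,4])
  i=3: ✓ (all of [3,5])
  i=4: ✓ (all of [4,6])
Positions where it holds: {0, 1, 2, 3, 4} → 5.

5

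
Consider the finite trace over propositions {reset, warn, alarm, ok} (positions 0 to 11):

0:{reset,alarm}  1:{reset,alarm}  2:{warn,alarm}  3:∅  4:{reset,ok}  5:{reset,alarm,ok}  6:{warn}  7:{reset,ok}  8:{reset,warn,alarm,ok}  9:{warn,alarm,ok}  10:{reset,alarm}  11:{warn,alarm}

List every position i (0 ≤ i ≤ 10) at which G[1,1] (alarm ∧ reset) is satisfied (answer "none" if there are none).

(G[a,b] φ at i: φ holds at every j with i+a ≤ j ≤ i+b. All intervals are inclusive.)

Evaluate at each i in [0,10]:
  i=0: ✓ (all of [1,1])
  i=1: ✗ (fails at j=2)
  i=2: ✗ (fails at j=3)
  i=3: ✗ (fails at j=4)
  i=4: ✓ (all of [5,5])
  i=5: ✗ (fails at j=6)
  i=6: ✗ (fails at j=7)
  i=7: ✓ (all of [8,8])
  i=8: ✗ (fails at j=9)
  i=9: ✓ (all of [10,10])
  i=10: ✗ (fails at j=11)

0, 4, 7, 9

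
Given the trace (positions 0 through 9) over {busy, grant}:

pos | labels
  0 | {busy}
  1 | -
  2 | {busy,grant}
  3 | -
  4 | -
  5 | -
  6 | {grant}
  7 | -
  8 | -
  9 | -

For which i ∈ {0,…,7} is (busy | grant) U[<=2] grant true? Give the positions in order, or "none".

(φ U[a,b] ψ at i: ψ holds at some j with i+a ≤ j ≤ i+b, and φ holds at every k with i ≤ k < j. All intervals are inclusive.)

Evaluate at each i in [0,7]:
  i=0: ✗ (lhs fails at k=1 before rhs at j=2)
  i=1: ✗ (lhs fails at k=1 before rhs at j=2)
  i=2: ✓ (rhs at j=2)
  i=3: ✗ (no rhs in [3,5])
  i=4: ✗ (lhs fails at k=4 before rhs at j=6)
  i=5: ✗ (lhs fails at k=5 before rhs at j=6)
  i=6: ✓ (rhs at j=6)
  i=7: ✗ (no rhs in [7,9])

2, 6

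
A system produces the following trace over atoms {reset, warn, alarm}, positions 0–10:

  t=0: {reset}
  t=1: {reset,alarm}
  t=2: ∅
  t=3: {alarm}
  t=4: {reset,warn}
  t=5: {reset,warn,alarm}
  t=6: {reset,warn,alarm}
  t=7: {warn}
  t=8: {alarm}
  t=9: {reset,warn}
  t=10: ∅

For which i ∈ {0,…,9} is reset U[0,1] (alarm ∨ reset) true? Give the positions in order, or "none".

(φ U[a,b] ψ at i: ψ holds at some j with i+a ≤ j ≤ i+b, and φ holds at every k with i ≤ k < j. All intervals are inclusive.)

0, 1, 3, 4, 5, 6, 8, 9

Evaluate at each i in [0,9]:
  i=0: ✓ (rhs at j=0)
  i=1: ✓ (rhs at j=1)
  i=2: ✗ (lhs fails at k=2 before rhs at j=3)
  i=3: ✓ (rhs at j=3)
  i=4: ✓ (rhs at j=4)
  i=5: ✓ (rhs at j=5)
  i=6: ✓ (rhs at j=6)
  i=7: ✗ (lhs fails at k=7 before rhs at j=8)
  i=8: ✓ (rhs at j=8)
  i=9: ✓ (rhs at j=9)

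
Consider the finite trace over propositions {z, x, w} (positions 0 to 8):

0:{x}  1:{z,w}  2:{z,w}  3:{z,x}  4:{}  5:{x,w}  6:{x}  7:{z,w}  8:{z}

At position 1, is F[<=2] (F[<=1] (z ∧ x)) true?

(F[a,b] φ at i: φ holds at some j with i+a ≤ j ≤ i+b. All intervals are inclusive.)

Holds

Check F[<=1] (z ∧ x) at each j in [1,3]:
  j=1: fails (none in [1,2])
  j=2: holds (witness at 3)
  j=3: holds (witness at 3)
Found at j=2 → formula holds.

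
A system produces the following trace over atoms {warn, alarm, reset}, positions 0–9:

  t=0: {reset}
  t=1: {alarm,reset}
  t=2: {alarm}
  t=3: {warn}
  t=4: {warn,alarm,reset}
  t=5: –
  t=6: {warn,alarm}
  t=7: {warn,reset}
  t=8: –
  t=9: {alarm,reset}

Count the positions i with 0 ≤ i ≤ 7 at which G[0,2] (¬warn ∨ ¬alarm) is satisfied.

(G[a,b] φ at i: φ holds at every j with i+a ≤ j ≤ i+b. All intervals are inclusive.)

3

Evaluate at each i in [0,7]:
  i=0: ✓ (all of [0,2])
  i=1: ✓ (all of [1,3])
  i=2: ✗ (fails at j=4)
  i=3: ✗ (fails at j=4)
  i=4: ✗ (fails at j=4)
  i=5: ✗ (fails at j=6)
  i=6: ✗ (fails at j=6)
  i=7: ✓ (all of [7,9])
Positions where it holds: {0, 1, 7} → 3.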